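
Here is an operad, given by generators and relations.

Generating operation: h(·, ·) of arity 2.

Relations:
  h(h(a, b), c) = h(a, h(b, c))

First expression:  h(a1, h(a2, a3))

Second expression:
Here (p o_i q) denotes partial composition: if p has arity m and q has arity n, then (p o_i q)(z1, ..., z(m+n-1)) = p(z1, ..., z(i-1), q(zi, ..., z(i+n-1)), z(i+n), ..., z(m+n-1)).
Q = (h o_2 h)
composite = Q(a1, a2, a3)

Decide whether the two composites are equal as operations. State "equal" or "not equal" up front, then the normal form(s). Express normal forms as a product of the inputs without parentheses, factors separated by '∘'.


equal; the common form is a1 ∘ a2 ∘ a3

The first expression, normalized: a1 ∘ a2 ∘ a3
The second expression, normalized: a1 ∘ a2 ∘ a3
Identical normal forms: equal.


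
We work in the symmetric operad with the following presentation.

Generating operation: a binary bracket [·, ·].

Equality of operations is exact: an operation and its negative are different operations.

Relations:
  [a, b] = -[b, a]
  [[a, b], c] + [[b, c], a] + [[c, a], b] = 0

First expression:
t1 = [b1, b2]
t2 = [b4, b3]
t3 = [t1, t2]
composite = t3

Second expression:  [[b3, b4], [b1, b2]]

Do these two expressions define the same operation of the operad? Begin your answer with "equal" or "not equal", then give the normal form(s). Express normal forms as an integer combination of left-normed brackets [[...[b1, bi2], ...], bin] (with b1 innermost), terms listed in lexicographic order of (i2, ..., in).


equal; the common form is -[[[b1, b2], b3], b4] + [[[b1, b2], b4], b3]


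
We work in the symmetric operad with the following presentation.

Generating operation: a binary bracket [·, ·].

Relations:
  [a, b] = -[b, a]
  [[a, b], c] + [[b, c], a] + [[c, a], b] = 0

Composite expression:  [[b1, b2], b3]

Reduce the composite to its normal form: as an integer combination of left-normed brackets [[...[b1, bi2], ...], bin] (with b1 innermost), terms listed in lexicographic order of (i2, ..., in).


[[b1, b2], b3]

Left-normed coefficients sit on the b1-initial expansion words.
Composite bracket: [[b1, b2], b3]
Each bracket splits as ab - ba, giving 4 signed words (2^2 = 4).
Words beginning with b1 determine it all:
  b1b2b3 appears with sign +1, giving the term +[[b1, b2], b3]


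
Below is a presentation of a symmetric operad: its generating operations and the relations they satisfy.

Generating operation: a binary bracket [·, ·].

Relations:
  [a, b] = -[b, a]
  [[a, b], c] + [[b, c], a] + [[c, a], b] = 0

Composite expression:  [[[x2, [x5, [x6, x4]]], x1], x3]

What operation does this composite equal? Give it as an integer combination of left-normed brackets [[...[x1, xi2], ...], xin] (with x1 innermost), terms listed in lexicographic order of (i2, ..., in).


-[[[[[x1, x2], x4], x6], x5], x3] + [[[[[x1, x2], x5], x4], x6], x3] - [[[[[x1, x2], x5], x6], x4], x3] + [[[[[x1, x2], x6], x4], x5], x3] + [[[[[x1, x4], x6], x5], x2], x3] - [[[[[x1, x5], x4], x6], x2], x3] + [[[[[x1, x5], x6], x4], x2], x3] - [[[[[x1, x6], x4], x5], x2], x3]


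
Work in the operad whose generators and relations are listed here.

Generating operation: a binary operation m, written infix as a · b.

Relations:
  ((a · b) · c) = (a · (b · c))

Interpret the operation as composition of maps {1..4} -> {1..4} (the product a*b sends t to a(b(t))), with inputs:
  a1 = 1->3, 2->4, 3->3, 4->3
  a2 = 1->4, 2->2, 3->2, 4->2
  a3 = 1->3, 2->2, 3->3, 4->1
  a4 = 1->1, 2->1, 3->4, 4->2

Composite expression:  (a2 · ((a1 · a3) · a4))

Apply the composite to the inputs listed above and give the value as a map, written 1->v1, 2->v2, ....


1->2, 2->2, 3->2, 4->2


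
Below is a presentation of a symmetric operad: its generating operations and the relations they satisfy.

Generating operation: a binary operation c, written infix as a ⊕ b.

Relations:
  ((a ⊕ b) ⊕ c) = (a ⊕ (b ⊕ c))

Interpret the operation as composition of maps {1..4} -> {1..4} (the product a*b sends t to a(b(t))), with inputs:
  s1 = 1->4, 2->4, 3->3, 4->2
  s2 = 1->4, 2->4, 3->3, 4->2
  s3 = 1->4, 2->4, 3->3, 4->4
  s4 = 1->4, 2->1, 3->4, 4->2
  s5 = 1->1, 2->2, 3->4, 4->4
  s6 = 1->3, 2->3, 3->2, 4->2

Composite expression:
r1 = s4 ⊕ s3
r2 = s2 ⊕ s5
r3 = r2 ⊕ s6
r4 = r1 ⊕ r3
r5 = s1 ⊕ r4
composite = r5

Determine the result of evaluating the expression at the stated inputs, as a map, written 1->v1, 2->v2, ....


1->4, 2->4, 3->4, 4->4

(s4 ⊕ s3) = 1->2, 2->2, 3->4, 4->2
(s2 ⊕ s5) = 1->4, 2->4, 3->2, 4->2
((s2 ⊕ s5) ⊕ s6) = 1->2, 2->2, 3->4, 4->4
((s4 ⊕ s3) ⊕ ((s2 ⊕ s5) ⊕ s6)) = 1->2, 2->2, 3->2, 4->2
(s1 ⊕ ((s4 ⊕ s3) ⊕ ((s2 ⊕ s5) ⊕ s6))) = 1->4, 2->4, 3->4, 4->4


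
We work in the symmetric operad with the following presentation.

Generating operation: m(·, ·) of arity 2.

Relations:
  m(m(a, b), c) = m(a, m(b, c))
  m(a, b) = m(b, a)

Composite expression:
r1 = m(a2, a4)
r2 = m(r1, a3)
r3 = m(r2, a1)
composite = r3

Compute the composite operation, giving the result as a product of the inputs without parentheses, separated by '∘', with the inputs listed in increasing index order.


Any arrangement under m is one operation, so sort the a-inputs.
m(a2, a4) linearizes to a2 ∘ a4
m(m(a2, a4), a3) linearizes to a2 ∘ a4 ∘ a3
m(m(m(a2, a4), a3), a1) linearizes to a2 ∘ a4 ∘ a3 ∘ a1
putting the inputs in ascending order: a1 ∘ a2 ∘ a3 ∘ a4

a1 ∘ a2 ∘ a3 ∘ a4


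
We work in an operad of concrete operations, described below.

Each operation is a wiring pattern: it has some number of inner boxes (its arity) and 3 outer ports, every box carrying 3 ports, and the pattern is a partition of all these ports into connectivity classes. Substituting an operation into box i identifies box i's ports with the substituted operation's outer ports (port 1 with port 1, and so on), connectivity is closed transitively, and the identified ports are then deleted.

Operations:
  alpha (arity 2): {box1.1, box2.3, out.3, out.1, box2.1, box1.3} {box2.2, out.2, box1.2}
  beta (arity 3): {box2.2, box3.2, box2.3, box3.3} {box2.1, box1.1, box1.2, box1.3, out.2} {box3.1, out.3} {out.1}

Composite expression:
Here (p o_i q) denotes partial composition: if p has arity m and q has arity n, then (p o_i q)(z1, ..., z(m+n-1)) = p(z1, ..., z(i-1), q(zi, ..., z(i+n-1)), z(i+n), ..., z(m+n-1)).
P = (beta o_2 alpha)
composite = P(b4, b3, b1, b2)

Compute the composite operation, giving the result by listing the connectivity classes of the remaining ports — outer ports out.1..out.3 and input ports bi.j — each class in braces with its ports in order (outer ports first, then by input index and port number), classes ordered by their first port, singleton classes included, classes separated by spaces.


{out.1} {out.2, b1.1, b1.2, b1.3, b2.2, b2.3, b3.1, b3.2, b3.3, b4.1, b4.2, b4.3} {out.3, b2.1}

After gluing at beta, chains via deleted ports link the b-ports.
after alpha, the pattern on (b3, b1) reads {out.1, out.3, b1.1, b1.3, b3.1, b3.3} {out.2, b1.2, b3.2} (out.j = its outer ports)
after beta, the pattern on (b4, b3, b1, b2) reads {out.1} {out.2, b1.1, b1.2, b1.3, b2.2, b2.3, b3.1, b3.2, b3.3, b4.1, b4.2, b4.3} {out.3, b2.1} (out.j = its outer ports)


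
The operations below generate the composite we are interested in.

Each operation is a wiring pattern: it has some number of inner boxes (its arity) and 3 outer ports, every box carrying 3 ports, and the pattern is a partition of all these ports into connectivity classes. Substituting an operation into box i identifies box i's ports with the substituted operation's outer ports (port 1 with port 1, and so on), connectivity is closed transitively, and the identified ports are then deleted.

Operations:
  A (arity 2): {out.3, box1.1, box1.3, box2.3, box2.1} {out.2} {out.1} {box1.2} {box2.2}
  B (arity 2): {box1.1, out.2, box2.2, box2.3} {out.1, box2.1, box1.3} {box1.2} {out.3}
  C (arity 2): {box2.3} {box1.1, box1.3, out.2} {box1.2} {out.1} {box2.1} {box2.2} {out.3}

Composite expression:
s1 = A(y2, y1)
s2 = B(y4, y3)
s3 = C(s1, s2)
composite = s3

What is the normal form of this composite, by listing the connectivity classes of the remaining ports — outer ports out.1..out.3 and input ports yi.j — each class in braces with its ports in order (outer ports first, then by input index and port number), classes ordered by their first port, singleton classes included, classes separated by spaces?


{out.1} {out.2, y1.1, y1.3, y2.1, y2.3} {out.3} {y1.2} {y2.2} {y3.1, y4.3} {y3.2, y3.3, y4.1} {y4.2}

After gluing at C, chains via deleted ports link the y-ports.
A over (y2, y1) gives {out.1} {out.2} {out.3, y1.1, y1.3, y2.1, y2.3} {y1.2} {y2.2}, out.j being that stage's outer ports
B over (y4, y3) gives {out.1, y3.1, y4.3} {out.2, y3.2, y3.3, y4.1} {out.3} {y4.2}, out.j being that stage's outer ports
C over (y2, y1, y4, y3) gives {out.1} {out.2, y1.1, y1.3, y2.1, y2.3} {out.3} {y1.2} {y2.2} {y3.1, y4.3} {y3.2, y3.3, y4.1} {y4.2}, out.j being that stage's outer ports


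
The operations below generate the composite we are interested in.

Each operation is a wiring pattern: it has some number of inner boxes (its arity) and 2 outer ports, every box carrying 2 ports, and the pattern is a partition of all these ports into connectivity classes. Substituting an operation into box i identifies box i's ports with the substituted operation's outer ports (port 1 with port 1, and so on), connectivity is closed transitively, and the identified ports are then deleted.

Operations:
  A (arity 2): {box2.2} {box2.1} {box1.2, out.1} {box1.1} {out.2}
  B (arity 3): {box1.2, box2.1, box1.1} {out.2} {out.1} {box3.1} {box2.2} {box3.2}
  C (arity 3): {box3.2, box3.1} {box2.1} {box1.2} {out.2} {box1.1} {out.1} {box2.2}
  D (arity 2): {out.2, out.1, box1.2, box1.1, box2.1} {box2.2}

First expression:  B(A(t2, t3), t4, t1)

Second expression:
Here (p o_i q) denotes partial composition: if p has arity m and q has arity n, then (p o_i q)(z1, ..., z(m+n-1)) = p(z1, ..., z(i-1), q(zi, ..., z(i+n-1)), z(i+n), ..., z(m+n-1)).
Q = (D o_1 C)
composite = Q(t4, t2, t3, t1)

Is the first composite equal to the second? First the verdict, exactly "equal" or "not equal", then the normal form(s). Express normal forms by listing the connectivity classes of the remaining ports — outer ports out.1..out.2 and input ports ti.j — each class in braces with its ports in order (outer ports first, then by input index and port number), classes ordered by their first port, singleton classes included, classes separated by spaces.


Reducing the first expression gives {out.1} {out.2} {t1.1} {t1.2} {t2.1} {t2.2, t4.1} {t3.1} {t3.2} {t4.2}
Reducing the second expression gives {out.1, out.2, t1.1} {t1.2} {t2.1} {t2.2} {t3.1, t3.2} {t4.1} {t4.2}
No match — not equal.

not equal; the first gives {out.1} {out.2} {t1.1} {t1.2} {t2.1} {t2.2, t4.1} {t3.1} {t3.2} {t4.2} and the second {out.1, out.2, t1.1} {t1.2} {t2.1} {t2.2} {t3.1, t3.2} {t4.1} {t4.2}


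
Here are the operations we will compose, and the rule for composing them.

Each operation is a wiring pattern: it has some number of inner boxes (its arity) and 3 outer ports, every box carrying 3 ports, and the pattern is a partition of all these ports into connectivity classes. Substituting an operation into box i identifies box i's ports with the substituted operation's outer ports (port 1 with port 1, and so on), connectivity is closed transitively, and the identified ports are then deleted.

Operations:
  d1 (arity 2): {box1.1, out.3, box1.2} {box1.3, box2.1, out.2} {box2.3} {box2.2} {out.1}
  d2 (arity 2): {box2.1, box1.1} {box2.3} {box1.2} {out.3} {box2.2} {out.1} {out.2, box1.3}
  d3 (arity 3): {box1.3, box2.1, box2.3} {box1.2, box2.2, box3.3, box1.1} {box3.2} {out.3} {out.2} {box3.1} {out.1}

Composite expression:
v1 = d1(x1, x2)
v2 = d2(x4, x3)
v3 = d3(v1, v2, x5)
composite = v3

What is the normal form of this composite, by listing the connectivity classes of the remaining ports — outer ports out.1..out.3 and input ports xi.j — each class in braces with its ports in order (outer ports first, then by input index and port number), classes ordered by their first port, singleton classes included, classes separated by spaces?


{out.1} {out.2} {out.3} {x1.1, x1.2} {x1.3, x2.1, x4.3, x5.3} {x2.2} {x2.3} {x3.1, x4.1} {x3.2} {x3.3} {x4.2} {x5.1} {x5.2}

Connectivity passes through glued d3-boundaries; trace each wire chain.
d1 over (x1, x2) gives {out.1} {out.2, x1.3, x2.1} {out.3, x1.1, x1.2} {x2.2} {x2.3}, out.j being that stage's outer ports
d2 over (x4, x3) gives {out.1} {out.2, x4.3} {out.3} {x3.1, x4.1} {x3.2} {x3.3} {x4.2}, out.j being that stage's outer ports
d3 over (x1, x2, x4, x3, x5) gives {out.1} {out.2} {out.3} {x1.1, x1.2} {x1.3, x2.1, x4.3, x5.3} {x2.2} {x2.3} {x3.1, x4.1} {x3.2} {x3.3} {x4.2} {x5.1} {x5.2}, out.j being that stage's outer ports


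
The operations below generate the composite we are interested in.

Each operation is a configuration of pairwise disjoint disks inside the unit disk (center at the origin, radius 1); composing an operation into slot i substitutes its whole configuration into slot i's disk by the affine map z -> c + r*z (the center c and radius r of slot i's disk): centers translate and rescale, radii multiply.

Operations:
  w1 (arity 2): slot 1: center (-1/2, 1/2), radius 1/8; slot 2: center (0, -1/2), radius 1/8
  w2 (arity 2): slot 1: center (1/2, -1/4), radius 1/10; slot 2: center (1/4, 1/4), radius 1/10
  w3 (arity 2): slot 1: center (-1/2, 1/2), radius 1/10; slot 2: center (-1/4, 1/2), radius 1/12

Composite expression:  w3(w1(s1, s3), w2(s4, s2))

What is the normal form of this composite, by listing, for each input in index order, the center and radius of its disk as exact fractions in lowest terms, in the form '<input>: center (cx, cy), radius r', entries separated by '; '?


s1: center (-11/20, 11/20), radius 1/80; s2: center (-11/48, 25/48), radius 1/120; s3: center (-1/2, 9/20), radius 1/80; s4: center (-5/24, 23/48), radius 1/120

Below w3, radii multiply path by path; the s-disk centers shift.
s1 passes through 2 substitutions, ending at center (-11/20, 11/20), radius 1/80
s3 passes through 2 substitutions, ending at center (-1/2, 9/20), radius 1/80
s4 passes through 2 substitutions, ending at center (-5/24, 23/48), radius 1/120
s2 passes through 2 substitutions, ending at center (-11/48, 25/48), radius 1/120


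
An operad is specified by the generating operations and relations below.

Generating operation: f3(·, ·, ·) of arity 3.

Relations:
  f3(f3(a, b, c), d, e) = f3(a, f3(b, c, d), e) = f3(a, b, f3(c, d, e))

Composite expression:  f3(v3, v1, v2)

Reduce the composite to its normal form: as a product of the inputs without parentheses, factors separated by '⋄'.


v3 ⋄ v1 ⋄ v2


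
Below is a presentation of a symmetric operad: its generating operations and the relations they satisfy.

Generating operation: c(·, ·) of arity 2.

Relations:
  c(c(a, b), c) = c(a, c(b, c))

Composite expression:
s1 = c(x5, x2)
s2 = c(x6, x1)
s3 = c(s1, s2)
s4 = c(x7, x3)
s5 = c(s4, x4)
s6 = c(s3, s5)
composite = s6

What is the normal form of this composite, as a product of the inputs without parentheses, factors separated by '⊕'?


All parenthesizations of c agree; list the x-inputs left to right.
c(x5, x2) reduces to x5 ⊕ x2
c(x6, x1) reduces to x6 ⊕ x1
c(c(x5, x2), c(x6, x1)) reduces to x5 ⊕ x2 ⊕ x6 ⊕ x1
c(x7, x3) reduces to x7 ⊕ x3
c(c(x7, x3), x4) reduces to x7 ⊕ x3 ⊕ x4
c(c(c(x5, x2), c(x6, x1)), c(c(x7, x3), x4)) reduces to x5 ⊕ x2 ⊕ x6 ⊕ x1 ⊕ x7 ⊕ x3 ⊕ x4

x5 ⊕ x2 ⊕ x6 ⊕ x1 ⊕ x7 ⊕ x3 ⊕ x4


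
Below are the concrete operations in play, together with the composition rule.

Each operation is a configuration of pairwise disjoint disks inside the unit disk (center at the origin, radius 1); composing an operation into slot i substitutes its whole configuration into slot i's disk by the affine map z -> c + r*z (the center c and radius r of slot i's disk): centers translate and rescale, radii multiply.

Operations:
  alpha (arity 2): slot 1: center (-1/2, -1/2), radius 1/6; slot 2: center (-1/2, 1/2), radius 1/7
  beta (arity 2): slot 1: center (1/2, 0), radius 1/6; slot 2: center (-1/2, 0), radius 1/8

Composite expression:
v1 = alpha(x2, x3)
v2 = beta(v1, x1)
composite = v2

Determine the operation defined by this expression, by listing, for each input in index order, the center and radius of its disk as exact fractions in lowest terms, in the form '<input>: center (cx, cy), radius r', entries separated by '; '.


x1: center (-1/2, 0), radius 1/8; x2: center (5/12, -1/12), radius 1/36; x3: center (5/12, 1/12), radius 1/42


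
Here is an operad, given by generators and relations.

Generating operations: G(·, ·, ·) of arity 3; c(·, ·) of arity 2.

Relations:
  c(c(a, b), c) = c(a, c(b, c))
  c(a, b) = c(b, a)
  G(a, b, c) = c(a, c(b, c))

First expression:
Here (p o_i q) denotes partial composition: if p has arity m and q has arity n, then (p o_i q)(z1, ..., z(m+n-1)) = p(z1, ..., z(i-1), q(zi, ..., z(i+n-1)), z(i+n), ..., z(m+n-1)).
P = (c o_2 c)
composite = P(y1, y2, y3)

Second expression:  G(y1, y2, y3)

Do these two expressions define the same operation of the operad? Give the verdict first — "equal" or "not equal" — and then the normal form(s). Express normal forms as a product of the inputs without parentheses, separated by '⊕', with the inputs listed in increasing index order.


equal: each reduces to y1 ⊕ y2 ⊕ y3


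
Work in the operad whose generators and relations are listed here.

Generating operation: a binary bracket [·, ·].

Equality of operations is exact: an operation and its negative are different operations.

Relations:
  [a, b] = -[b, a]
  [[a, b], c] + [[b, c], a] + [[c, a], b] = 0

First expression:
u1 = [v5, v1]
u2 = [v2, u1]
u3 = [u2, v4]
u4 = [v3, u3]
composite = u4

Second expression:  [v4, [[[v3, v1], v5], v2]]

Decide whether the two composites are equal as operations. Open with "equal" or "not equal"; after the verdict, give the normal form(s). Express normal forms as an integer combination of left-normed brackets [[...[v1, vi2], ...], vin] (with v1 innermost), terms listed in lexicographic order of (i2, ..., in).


not equal — first -[[[[v1, v5], v2], v4], v3], second [[[[v1, v3], v5], v2], v4]


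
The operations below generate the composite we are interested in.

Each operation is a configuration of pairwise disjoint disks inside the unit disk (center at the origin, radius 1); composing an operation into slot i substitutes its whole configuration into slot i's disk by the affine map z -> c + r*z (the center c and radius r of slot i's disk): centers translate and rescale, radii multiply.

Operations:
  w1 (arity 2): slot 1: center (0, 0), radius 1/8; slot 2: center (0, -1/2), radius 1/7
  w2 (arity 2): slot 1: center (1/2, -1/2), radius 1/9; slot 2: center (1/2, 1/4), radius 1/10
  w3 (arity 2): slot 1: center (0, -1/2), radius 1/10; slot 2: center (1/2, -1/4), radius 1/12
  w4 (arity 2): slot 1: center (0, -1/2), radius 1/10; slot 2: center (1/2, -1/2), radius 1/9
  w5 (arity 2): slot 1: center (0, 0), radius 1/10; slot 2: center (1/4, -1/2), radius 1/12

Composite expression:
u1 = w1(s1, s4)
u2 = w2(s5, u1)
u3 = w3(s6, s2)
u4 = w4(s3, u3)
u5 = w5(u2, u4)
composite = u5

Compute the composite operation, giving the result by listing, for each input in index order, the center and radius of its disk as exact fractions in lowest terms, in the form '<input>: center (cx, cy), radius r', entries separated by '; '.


Affine substitution under w5: radii multiply and s-centers shift.
for s5, the 2-step affine chain lands on center (1/20, -1/20), radius 1/90
for s1, the 3-step affine chain lands on center (1/20, 1/40), radius 1/800
for s4, the 3-step affine chain lands on center (1/20, 1/50), radius 1/700
for s3, the 2-step affine chain lands on center (1/4, -13/24), radius 1/120
for s6, the 3-step affine chain lands on center (7/24, -59/108), radius 1/1080
for s2, the 3-step affine chain lands on center (8/27, -235/432), radius 1/1296

s1: center (1/20, 1/40), radius 1/800; s2: center (8/27, -235/432), radius 1/1296; s3: center (1/4, -13/24), radius 1/120; s4: center (1/20, 1/50), radius 1/700; s5: center (1/20, -1/20), radius 1/90; s6: center (7/24, -59/108), radius 1/1080


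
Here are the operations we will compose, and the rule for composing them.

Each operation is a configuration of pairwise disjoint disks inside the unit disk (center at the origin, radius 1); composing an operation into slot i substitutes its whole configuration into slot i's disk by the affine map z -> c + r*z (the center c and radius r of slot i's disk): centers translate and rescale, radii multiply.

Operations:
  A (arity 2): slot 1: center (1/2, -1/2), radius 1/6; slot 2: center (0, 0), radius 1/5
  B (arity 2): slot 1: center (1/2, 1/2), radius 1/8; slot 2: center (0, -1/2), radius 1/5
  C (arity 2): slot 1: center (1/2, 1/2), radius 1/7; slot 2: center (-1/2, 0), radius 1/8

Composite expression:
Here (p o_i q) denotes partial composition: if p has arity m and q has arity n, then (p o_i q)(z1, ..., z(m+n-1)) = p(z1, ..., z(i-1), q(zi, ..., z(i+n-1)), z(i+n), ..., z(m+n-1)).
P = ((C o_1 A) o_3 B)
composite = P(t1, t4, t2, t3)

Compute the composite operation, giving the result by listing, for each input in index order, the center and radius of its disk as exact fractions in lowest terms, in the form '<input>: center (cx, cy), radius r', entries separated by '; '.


t1: center (4/7, 3/7), radius 1/42; t2: center (-7/16, 1/16), radius 1/64; t3: center (-1/2, -1/16), radius 1/40; t4: center (1/2, 1/2), radius 1/35

Nesting under C composes maps z -> c + r*z down each t-path.
input t1: composing its 2 substitution steps yields center (4/7, 3/7), radius 1/42
input t4: composing its 2 substitution steps yields center (1/2, 1/2), radius 1/35
input t2: composing its 2 substitution steps yields center (-7/16, 1/16), radius 1/64
input t3: composing its 2 substitution steps yields center (-1/2, -1/16), radius 1/40


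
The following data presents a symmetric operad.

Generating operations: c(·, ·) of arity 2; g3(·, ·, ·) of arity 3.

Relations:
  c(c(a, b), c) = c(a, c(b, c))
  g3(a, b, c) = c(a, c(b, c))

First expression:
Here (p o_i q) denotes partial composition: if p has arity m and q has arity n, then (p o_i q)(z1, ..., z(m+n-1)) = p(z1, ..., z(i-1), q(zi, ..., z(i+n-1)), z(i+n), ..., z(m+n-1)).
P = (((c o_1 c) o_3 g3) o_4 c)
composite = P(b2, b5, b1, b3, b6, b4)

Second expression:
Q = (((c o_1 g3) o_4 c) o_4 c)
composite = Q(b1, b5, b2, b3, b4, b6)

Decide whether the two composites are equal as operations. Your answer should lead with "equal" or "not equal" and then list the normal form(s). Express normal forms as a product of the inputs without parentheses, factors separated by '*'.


not equal — first b2 * b5 * b1 * b3 * b6 * b4, second b1 * b5 * b2 * b3 * b4 * b6

The first expression reduces to b2 * b5 * b1 * b3 * b6 * b4
The second expression reduces to b1 * b5 * b2 * b3 * b4 * b6
No match — not equal.


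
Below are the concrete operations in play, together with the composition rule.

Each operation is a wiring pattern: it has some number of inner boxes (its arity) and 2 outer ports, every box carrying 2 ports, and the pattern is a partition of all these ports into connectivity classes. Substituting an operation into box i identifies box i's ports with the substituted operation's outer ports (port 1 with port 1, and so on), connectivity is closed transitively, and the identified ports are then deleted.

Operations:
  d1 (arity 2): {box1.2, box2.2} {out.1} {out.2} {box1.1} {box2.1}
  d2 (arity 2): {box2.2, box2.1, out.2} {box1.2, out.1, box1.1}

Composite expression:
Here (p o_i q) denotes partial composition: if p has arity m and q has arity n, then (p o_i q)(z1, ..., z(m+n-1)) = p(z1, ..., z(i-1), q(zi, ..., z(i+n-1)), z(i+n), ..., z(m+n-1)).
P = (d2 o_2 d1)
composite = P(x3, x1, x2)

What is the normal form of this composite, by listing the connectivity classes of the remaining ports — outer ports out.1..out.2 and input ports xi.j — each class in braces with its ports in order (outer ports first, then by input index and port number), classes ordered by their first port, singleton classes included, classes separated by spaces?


Reachability decides: close wires over d2-identified ports.
through d1, on inputs (x1, x2): {out.1} {out.2} {x1.1} {x1.2, x2.2} {x2.1} (out.j = stage outer ports)
through d2, on inputs (x3, x1, x2): {out.1, x3.1, x3.2} {out.2} {x1.1} {x1.2, x2.2} {x2.1} (out.j = stage outer ports)

{out.1, x3.1, x3.2} {out.2} {x1.1} {x1.2, x2.2} {x2.1}


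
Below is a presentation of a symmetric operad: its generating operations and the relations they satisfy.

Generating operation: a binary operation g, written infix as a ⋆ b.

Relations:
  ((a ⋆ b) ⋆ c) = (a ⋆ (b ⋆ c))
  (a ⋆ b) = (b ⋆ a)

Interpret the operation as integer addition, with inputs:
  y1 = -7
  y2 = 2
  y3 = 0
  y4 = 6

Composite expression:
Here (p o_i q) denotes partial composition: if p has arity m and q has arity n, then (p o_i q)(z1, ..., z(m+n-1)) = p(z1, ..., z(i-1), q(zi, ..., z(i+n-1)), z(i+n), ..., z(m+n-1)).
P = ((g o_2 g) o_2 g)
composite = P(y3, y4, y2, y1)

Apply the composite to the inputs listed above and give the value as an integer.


1

(y4 ⋆ y2) = 8
((y4 ⋆ y2) ⋆ y1) = 1
(y3 ⋆ ((y4 ⋆ y2) ⋆ y1)) = 1


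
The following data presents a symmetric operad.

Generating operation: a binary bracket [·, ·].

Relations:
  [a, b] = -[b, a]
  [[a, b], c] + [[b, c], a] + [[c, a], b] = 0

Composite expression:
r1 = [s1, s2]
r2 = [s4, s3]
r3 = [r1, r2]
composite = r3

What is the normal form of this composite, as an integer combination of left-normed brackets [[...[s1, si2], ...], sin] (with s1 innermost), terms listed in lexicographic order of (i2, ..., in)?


Left-normed coefficients sit on the s1-initial expansion words.
Composite bracket: [[s1, s2], [s4, s3]]
Full expansion: 8 signed words from ab - ba (2^3 = 8).
Keep just the words that open with s1:
  s1s2s3s4 (sign -1) contributes -[[[s1, s2], s3], s4]
  s1s2s4s3 (sign +1) contributes +[[[s1, s2], s4], s3]

-[[[s1, s2], s3], s4] + [[[s1, s2], s4], s3]


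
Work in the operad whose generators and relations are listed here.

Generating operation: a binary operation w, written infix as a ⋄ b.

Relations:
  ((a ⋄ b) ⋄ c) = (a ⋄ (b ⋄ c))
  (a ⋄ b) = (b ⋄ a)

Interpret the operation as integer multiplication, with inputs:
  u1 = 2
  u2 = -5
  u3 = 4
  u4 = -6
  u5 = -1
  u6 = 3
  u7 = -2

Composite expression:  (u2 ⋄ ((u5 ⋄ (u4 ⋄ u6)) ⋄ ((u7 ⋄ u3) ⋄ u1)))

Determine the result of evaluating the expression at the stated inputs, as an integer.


1440

(u4 ⋄ u6) = -18
(u5 ⋄ (u4 ⋄ u6)) = 18
(u7 ⋄ u3) = -8
((u7 ⋄ u3) ⋄ u1) = -16
((u5 ⋄ (u4 ⋄ u6)) ⋄ ((u7 ⋄ u3) ⋄ u1)) = -288
(u2 ⋄ ((u5 ⋄ (u4 ⋄ u6)) ⋄ ((u7 ⋄ u3) ⋄ u1))) = 1440


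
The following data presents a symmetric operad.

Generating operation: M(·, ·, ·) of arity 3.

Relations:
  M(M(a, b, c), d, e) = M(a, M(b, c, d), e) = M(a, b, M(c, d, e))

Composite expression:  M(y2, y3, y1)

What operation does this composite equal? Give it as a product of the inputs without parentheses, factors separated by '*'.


y2 * y3 * y1

Every regrouping of M is equal, so read the y-inputs in written order.
M(y2, y3, y1) reduces to y2 * y3 * y1


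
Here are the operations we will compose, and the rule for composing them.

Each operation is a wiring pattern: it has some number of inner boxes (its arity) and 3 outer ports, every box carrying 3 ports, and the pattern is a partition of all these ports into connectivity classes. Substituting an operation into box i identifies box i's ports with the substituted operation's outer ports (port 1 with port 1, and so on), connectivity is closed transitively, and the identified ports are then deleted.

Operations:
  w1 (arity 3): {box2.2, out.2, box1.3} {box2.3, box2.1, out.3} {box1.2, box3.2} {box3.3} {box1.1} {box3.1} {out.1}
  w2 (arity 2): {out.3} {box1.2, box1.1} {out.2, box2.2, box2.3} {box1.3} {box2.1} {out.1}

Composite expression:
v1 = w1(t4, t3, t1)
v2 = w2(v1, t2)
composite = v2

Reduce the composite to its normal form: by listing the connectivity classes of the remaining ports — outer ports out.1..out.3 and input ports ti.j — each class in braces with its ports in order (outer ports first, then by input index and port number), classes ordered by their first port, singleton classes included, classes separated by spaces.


{out.1} {out.2, t2.2, t2.3} {out.3} {t1.1} {t1.2, t4.2} {t1.3} {t2.1} {t3.1, t3.3} {t3.2, t4.3} {t4.1}

Connectivity passes through glued w2-boundaries; trace each wire chain.
the subtree at w1 composes to {out.1} {out.2, t3.2, t4.3} {out.3, t3.1, t3.3} {t1.1} {t1.2, t4.2} {t1.3} {t4.1} on (t4, t3, t1); out.j = own outer ports
the subtree at w2 composes to {out.1} {out.2, t2.2, t2.3} {out.3} {t1.1} {t1.2, t4.2} {t1.3} {t2.1} {t3.1, t3.3} {t3.2, t4.3} {t4.1} on (t4, t3, t1, t2); out.j = own outer ports


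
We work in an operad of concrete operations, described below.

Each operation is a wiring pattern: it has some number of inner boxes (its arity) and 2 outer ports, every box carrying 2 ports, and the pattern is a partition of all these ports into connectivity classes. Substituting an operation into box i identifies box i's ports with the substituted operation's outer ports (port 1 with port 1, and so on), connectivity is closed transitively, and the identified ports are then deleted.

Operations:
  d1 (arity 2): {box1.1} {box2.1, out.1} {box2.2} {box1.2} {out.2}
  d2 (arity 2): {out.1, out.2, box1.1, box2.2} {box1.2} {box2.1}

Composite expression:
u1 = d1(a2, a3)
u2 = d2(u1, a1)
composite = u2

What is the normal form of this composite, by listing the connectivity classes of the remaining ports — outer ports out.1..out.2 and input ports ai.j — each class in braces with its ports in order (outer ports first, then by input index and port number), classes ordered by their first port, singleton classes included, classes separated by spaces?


{out.1, out.2, a1.2, a3.1} {a1.1} {a2.1} {a2.2} {a3.2}

After gluing at d2, chains via deleted ports link the a-ports.
d1 over (a2, a3) gives {out.1, a3.1} {out.2} {a2.1} {a2.2} {a3.2}, out.j being that stage's outer ports
d2 over (a2, a3, a1) gives {out.1, out.2, a1.2, a3.1} {a1.1} {a2.1} {a2.2} {a3.2}, out.j being that stage's outer ports


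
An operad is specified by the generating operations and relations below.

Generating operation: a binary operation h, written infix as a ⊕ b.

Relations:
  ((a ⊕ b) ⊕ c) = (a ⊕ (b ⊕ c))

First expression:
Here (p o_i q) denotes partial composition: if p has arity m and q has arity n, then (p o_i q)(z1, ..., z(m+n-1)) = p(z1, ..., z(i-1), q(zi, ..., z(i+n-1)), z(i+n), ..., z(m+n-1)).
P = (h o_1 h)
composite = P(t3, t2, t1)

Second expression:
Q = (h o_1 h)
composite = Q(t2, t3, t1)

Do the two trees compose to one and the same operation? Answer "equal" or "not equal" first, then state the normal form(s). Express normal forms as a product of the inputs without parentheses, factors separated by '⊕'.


not equal; the first gives t3 ⊕ t2 ⊕ t1 and the second t2 ⊕ t3 ⊕ t1

The first expression reduces to t3 ⊕ t2 ⊕ t1
The second expression reduces to t2 ⊕ t3 ⊕ t1
No match — not equal.


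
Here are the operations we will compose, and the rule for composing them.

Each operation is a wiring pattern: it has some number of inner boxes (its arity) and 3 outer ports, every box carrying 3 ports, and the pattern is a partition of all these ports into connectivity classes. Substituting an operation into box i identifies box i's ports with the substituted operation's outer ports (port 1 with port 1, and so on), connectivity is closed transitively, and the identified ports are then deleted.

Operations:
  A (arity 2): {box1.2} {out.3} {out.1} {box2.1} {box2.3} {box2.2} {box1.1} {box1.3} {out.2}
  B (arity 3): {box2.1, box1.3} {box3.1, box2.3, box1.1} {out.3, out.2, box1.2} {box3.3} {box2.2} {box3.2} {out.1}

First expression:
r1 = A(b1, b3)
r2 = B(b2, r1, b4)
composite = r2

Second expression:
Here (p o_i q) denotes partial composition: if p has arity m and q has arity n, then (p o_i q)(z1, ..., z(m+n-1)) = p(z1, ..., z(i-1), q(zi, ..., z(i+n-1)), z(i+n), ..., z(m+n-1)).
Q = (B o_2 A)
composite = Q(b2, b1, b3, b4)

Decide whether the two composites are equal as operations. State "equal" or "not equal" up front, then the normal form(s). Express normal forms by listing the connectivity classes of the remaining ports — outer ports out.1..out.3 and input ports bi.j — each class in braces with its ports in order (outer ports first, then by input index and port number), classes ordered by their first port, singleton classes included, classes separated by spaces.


In normal form, the first expression is {out.1} {out.2, out.3, b2.2} {b1.1} {b1.2} {b1.3} {b2.1, b4.1} {b2.3} {b3.1} {b3.2} {b3.3} {b4.2} {b4.3}
In normal form, the second expression is {out.1} {out.2, out.3, b2.2} {b1.1} {b1.2} {b1.3} {b2.1, b4.1} {b2.3} {b3.1} {b3.2} {b3.3} {b4.2} {b4.3}
Same normal form: equal.

equal; the common form is {out.1} {out.2, out.3, b2.2} {b1.1} {b1.2} {b1.3} {b2.1, b4.1} {b2.3} {b3.1} {b3.2} {b3.3} {b4.2} {b4.3}


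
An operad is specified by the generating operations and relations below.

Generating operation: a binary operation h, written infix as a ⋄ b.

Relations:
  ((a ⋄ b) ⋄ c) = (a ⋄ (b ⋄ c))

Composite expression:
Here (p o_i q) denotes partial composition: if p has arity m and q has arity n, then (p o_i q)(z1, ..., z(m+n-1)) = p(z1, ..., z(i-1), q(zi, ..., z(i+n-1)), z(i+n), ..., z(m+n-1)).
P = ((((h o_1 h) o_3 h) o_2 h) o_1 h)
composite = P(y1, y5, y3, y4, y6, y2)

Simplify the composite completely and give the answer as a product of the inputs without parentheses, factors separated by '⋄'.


Key point: h is associative — brackets drop, the y-order remains.
(y1 ⋄ y5) unparenthesizes to y1 ⋄ y5
(y3 ⋄ y4) unparenthesizes to y3 ⋄ y4
((y1 ⋄ y5) ⋄ (y3 ⋄ y4)) unparenthesizes to y1 ⋄ y5 ⋄ y3 ⋄ y4
(y6 ⋄ y2) unparenthesizes to y6 ⋄ y2
(((y1 ⋄ y5) ⋄ (y3 ⋄ y4)) ⋄ (y6 ⋄ y2)) unparenthesizes to y1 ⋄ y5 ⋄ y3 ⋄ y4 ⋄ y6 ⋄ y2

y1 ⋄ y5 ⋄ y3 ⋄ y4 ⋄ y6 ⋄ y2


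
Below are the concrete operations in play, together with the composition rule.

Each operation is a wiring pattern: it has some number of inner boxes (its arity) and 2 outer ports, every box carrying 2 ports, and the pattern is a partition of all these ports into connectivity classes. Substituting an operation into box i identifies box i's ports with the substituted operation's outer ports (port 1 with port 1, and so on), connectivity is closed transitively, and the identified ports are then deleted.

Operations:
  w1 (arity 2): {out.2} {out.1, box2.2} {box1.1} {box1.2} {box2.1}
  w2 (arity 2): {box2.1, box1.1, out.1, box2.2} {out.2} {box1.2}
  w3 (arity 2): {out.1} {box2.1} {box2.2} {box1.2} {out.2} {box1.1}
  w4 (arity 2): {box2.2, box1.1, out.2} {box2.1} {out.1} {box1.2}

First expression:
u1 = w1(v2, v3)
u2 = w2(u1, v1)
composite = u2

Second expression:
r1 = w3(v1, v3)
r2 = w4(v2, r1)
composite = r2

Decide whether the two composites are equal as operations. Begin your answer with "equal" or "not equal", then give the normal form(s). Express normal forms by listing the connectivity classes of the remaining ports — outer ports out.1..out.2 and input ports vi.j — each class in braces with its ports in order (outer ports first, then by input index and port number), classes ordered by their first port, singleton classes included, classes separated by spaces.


not equal: they reduce to {out.1, v1.1, v1.2, v3.2} {out.2} {v2.1} {v2.2} {v3.1} and {out.1} {out.2, v2.1} {v1.1} {v1.2} {v2.2} {v3.1} {v3.2}

In normal form, the first expression is {out.1, v1.1, v1.2, v3.2} {out.2} {v2.1} {v2.2} {v3.1}
In normal form, the second expression is {out.1} {out.2, v2.1} {v1.1} {v1.2} {v2.2} {v3.1} {v3.2}
No match — not equal.


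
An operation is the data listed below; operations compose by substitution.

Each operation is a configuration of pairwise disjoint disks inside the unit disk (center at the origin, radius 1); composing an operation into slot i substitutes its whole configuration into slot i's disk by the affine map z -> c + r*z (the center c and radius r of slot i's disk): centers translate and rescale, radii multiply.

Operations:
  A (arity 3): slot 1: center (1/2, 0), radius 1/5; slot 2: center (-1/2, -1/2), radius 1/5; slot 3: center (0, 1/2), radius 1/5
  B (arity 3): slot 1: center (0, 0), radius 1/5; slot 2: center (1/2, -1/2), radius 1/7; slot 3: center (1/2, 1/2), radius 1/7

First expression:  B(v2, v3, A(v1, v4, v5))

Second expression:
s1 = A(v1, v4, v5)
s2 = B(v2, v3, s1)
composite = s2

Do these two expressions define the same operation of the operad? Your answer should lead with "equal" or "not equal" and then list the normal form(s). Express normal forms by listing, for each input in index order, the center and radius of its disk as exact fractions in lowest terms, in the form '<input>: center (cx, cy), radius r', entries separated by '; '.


equal — both sides give v1: center (4/7, 1/2), radius 1/35; v2: center (0, 0), radius 1/5; v3: center (1/2, -1/2), radius 1/7; v4: center (3/7, 3/7), radius 1/35; v5: center (1/2, 4/7), radius 1/35

In normal form, the first expression is v1: center (4/7, 1/2), radius 1/35; v2: center (0, 0), radius 1/5; v3: center (1/2, -1/2), radius 1/7; v4: center (3/7, 3/7), radius 1/35; v5: center (1/2, 4/7), radius 1/35
In normal form, the second expression is v1: center (4/7, 1/2), radius 1/35; v2: center (0, 0), radius 1/5; v3: center (1/2, -1/2), radius 1/7; v4: center (3/7, 3/7), radius 1/35; v5: center (1/2, 4/7), radius 1/35
The forms coincide; equal.


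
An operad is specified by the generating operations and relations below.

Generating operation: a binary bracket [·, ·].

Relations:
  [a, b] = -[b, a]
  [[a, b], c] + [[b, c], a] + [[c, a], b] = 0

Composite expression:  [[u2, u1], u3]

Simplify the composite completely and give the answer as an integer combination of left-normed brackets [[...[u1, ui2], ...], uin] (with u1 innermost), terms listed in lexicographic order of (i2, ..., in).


-[[u1, u2], u3]

A multilinear Lie element is pinned by u1-initial words (u1 innermost).
Composite bracket: [[u2, u1], u3]
Under [a, b] = ab - ba we get 4 signed associative words (2^2 = 4).
Keep just the words that open with u1:
  u1u2u3 appears with sign -1, giving the term -[[u1, u2], u3]


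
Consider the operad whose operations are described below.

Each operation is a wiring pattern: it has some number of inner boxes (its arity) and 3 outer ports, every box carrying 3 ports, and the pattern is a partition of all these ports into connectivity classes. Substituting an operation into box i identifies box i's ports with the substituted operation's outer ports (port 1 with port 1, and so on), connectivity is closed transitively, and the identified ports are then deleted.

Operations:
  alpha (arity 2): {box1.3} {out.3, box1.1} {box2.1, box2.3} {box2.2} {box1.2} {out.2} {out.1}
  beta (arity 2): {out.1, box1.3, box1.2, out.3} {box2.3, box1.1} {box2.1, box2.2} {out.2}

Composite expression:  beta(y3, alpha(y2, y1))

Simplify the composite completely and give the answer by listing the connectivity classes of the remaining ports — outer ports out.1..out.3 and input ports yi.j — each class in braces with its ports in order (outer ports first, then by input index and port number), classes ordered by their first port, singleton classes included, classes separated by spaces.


{out.1, out.3, y3.2, y3.3} {out.2} {y1.1, y1.3} {y1.2} {y2.1, y3.1} {y2.2} {y2.3}

Substituting into beta glues patterns; closure does the rest.
stage alpha: inputs (y2, y1), connectivity {out.1} {out.2} {out.3, y2.1} {y1.1, y1.3} {y1.2} {y2.2} {y2.3}, out.j its boundary
stage beta: inputs (y3, y2, y1), connectivity {out.1, out.3, y3.2, y3.3} {out.2} {y1.1, y1.3} {y1.2} {y2.1, y3.1} {y2.2} {y2.3}, out.j its boundary


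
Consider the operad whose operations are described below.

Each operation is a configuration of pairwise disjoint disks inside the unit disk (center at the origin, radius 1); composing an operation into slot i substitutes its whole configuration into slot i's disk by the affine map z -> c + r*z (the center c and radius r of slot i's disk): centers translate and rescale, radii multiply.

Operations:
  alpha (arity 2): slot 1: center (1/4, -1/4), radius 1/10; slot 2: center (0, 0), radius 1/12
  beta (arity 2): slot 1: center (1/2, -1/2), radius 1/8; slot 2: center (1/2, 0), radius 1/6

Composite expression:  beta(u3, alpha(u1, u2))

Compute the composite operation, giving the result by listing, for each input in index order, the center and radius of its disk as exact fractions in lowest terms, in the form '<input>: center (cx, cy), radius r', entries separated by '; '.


u1: center (13/24, -1/24), radius 1/60; u2: center (1/2, 0), radius 1/72; u3: center (1/2, -1/2), radius 1/8

Follow each u-input down from beta: c' goes to c + r*c', radius to r*r'.
u3: after 1 affine step, its disk has center (1/2, -1/2), radius 1/8
u1: after 2 affine steps, its disk has center (13/24, -1/24), radius 1/60
u2: after 2 affine steps, its disk has center (1/2, 0), radius 1/72
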